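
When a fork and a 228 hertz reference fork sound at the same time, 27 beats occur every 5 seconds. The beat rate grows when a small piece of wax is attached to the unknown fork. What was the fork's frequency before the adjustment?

Beat frequency = 27/5 = 5.4 Hz.
|f − 228| = 5.4, so the fork was at either 222.6 Hz or 233.4 Hz.
Loading a fork with wax lowers its frequency; the adjustment lowers the fork's frequency.
The beat rate rose, so the adjustment moved the fork further from 228 Hz — it was already below the reference.

222.6 Hz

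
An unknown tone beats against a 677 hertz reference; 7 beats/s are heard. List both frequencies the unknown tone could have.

670 Hz or 684 Hz

|f − 677| = 7, so f = 677 ± 7.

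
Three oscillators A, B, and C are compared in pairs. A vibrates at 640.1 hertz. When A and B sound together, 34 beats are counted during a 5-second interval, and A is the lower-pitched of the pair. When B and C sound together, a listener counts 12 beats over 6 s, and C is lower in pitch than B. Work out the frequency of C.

644.9 Hz

A–B: Beat frequency = 34/5 = 6.8 Hz.
B is above A, so f_B = 640.1 + 6.8 = 646.9 Hz.
B–C: Beat frequency = 12/6 = 2 Hz.
C is below B, so f_C = 646.9 − 2 = 644.9 Hz.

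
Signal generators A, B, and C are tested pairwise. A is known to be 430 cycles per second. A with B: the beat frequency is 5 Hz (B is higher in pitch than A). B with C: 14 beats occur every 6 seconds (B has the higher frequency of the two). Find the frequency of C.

B is above A, so f_B = 430 + 5 = 435 Hz.
B–C: Beat frequency = 14/6 = 2.3333 Hz.
C is below B, so f_C = 435 − 2.3333 = 432.6667 Hz.

432.6667 Hz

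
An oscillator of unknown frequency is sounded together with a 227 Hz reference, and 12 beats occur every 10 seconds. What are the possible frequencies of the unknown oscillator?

225.8 Hz or 228.2 Hz

Beat frequency = 12/10 = 1.2 Hz.
|f − 227| = 1.2, so f = 227 ± 1.2.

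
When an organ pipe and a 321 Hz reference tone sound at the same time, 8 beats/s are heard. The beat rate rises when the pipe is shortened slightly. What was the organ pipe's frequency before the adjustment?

329 Hz

|f − 321| = 8, so the organ pipe was at either 313 Hz or 329 Hz.
A shorter pipe has a higher fundamental; the adjustment raises the organ pipe's frequency.
The beat rate rose, so the adjustment moved the organ pipe further from 321 Hz — it was already above the reference.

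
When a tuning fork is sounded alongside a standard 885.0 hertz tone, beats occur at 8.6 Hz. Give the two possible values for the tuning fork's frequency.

876.4 Hz or 893.6 Hz

|f − 885.0| = 8.6, so f = 885.0 ± 8.6.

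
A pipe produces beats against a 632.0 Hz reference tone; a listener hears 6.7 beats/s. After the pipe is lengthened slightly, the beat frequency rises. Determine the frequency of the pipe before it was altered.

|f − 632.0| = 6.7, so the pipe was at either 625.3 Hz or 638.7 Hz.
A longer pipe has a lower fundamental; the adjustment lowers the pipe's frequency.
The beat rate rose, so the adjustment moved the pipe further from 632.0 Hz — it was already below the reference.

625.3 Hz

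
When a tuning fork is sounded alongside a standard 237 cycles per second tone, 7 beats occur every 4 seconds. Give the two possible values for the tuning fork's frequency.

235.25 Hz or 238.75 Hz

Beat frequency = 7/4 = 1.75 Hz.
|f − 237| = 1.75, so f = 237 ± 1.75.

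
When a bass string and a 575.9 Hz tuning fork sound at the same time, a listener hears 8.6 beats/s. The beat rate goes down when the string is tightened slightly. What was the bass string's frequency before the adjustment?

|f − 575.9| = 8.6, so the bass string was at either 567.3 Hz or 584.5 Hz.
Increasing tension raises a string's frequency; the adjustment raises the bass string's frequency.
The beat rate fell, so the adjustment moved the bass string toward 575.9 Hz — it must have started below the reference.

567.3 Hz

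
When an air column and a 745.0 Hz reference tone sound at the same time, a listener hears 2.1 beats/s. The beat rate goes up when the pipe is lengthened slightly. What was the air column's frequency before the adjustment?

742.9 Hz

|f − 745.0| = 2.1, so the air column was at either 742.9 Hz or 747.1 Hz.
A longer pipe has a lower fundamental; the adjustment lowers the air column's frequency.
The beat rate rose, so the adjustment moved the air column further from 745.0 Hz — it was already below the reference.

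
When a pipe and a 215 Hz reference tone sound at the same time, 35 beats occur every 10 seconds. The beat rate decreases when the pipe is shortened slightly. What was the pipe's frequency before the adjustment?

211.5 Hz

Beat frequency = 35/10 = 3.5 Hz.
|f − 215| = 3.5, so the pipe was at either 211.5 Hz or 218.5 Hz.
A shorter pipe has a higher fundamental; the adjustment raises the pipe's frequency.
The beat rate fell, so the adjustment moved the pipe toward 215 Hz — it must have started below the reference.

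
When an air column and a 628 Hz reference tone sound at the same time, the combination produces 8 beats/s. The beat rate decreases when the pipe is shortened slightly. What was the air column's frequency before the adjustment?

620 Hz

|f − 628| = 8, so the air column was at either 620 Hz or 636 Hz.
A shorter pipe has a higher fundamental; the adjustment raises the air column's frequency.
The beat rate fell, so the adjustment moved the air column toward 628 Hz — it must have started below the reference.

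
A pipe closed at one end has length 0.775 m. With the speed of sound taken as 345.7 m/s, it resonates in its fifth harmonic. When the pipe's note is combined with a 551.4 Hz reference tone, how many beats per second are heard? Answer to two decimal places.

6.18 Hz

Closed pipe (odd harmonics): f_n = n·v/(4L) = 5·345.7/(4·0.775) = 557.5806 Hz.
f_beat = |557.5806 − 551.4| = 6.18 Hz.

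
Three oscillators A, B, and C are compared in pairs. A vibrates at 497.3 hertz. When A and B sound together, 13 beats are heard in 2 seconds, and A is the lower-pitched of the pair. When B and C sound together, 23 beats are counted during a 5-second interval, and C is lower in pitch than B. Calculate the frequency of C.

499.2 Hz

A–B: Beat frequency = 13/2 = 6.5 Hz.
B is above A, so f_B = 497.3 + 6.5 = 503.8 Hz.
B–C: Beat frequency = 23/5 = 4.6 Hz.
C is below B, so f_C = 503.8 − 4.6 = 499.2 Hz.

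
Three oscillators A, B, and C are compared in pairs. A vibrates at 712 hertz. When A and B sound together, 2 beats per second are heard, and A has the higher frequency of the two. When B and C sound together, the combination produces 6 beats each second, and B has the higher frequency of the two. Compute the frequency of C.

B is below A, so f_B = 712 − 2 = 710 Hz.
C is below B, so f_C = 710 − 6 = 704 Hz.

704 Hz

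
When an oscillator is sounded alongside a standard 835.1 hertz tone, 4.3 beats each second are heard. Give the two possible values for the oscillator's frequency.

830.8 Hz or 839.4 Hz

|f − 835.1| = 4.3, so f = 835.1 ± 4.3.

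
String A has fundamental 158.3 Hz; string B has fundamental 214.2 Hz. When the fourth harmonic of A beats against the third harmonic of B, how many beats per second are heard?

Fourth harmonic of the first: 4·158.3 = 633.2 Hz.
Third harmonic of the second: 3·214.2 = 642.6 Hz.
f_beat = |633.2 − 642.6| = 9.4 Hz.

9.4 Hz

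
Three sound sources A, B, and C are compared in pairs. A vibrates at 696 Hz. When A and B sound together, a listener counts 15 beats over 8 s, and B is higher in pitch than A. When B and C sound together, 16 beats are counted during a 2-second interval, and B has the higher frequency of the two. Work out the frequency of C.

689.875 Hz

A–B: Beat frequency = 15/8 = 1.875 Hz.
B is above A, so f_B = 696 + 1.875 = 697.875 Hz.
B–C: Beat frequency = 16/2 = 8 Hz.
C is below B, so f_C = 697.875 − 8 = 689.875 Hz.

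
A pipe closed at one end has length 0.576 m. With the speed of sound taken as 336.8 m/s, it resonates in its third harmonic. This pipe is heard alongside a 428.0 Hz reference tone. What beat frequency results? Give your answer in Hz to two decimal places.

10.54 Hz

Closed pipe (odd harmonics): f_n = n·v/(4L) = 3·336.8/(4·0.576) = 438.5417 Hz.
f_beat = |438.5417 − 428.0| = 10.54 Hz.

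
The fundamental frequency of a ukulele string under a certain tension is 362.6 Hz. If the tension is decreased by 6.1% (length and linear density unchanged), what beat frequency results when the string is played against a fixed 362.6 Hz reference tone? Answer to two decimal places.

11.23 Hz

For a string, f ∝ √T, so the new frequency is 362.6·√0.939 = 351.3667 Hz.
f_beat = |351.3667 − 362.6| = 11.23 Hz.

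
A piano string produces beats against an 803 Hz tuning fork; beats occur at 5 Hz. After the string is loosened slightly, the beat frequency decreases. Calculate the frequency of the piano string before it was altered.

808 Hz

|f − 803| = 5, so the piano string was at either 798 Hz or 808 Hz.
Reducing tension lowers a string's frequency; the adjustment lowers the piano string's frequency.
The beat rate fell, so the adjustment moved the piano string toward 803 Hz — it must have started above the reference.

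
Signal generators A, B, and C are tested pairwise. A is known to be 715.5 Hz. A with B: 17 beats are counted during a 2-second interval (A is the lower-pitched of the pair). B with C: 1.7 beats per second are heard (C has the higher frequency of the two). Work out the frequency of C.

725.7 Hz

A–B: Beat frequency = 17/2 = 8.5 Hz.
B is above A, so f_B = 715.5 + 8.5 = 724 Hz.
C is above B, so f_C = 724 + 1.7 = 725.7 Hz.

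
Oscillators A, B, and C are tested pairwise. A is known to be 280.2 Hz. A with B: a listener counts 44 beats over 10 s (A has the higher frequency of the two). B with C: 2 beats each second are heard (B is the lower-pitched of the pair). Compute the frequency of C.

277.8 Hz

A–B: Beat frequency = 44/10 = 4.4 Hz.
B is below A, so f_B = 280.2 − 4.4 = 275.8 Hz.
C is above B, so f_C = 275.8 + 2 = 277.8 Hz.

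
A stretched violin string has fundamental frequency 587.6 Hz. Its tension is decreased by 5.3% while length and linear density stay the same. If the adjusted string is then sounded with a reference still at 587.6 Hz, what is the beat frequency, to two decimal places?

For a string, f ∝ √T, so the new frequency is 587.6·√0.947 = 571.8166 Hz.
f_beat = |571.8166 − 587.6| = 15.78 Hz.

15.78 Hz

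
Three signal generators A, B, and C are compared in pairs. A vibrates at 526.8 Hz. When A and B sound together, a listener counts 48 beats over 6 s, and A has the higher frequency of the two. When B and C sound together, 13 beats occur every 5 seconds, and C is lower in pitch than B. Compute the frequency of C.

516.2 Hz

A–B: Beat frequency = 48/6 = 8 Hz.
B is below A, so f_B = 526.8 − 8 = 518.8 Hz.
B–C: Beat frequency = 13/5 = 2.6 Hz.
C is below B, so f_C = 518.8 − 2.6 = 516.2 Hz.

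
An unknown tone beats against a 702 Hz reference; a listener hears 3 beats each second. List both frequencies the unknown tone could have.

699 Hz or 705 Hz

|f − 702| = 3, so f = 702 ± 3.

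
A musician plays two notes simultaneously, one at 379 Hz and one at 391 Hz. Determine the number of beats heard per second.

Beats arise from superposition of two nearby frequencies; the beat rate is |f₁ − f₂|.
|379 − 391| = 12 Hz.

12 Hz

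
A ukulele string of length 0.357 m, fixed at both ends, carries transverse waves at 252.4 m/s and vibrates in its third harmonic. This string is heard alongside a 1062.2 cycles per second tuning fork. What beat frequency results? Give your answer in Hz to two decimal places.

1.70 Hz

For a string fixed at both ends, f_n = n·v/(2L) = 3·252.4/(2·0.357) = 1060.5042 Hz.
f_beat = |1060.5042 − 1062.2| = 1.70 Hz.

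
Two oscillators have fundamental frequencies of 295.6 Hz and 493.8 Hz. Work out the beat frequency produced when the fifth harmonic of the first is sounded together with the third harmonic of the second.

3.4 Hz

Fifth harmonic of the first: 5·295.6 = 1478.0 Hz.
Third harmonic of the second: 3·493.8 = 1481.4 Hz.
f_beat = |1478.0 − 1481.4| = 3.4 Hz.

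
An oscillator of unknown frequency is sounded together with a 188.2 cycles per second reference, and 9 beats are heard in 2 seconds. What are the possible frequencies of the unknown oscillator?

183.7 Hz or 192.7 Hz

Beat frequency = 9/2 = 4.5 Hz.
|f − 188.2| = 4.5, so f = 188.2 ± 4.5.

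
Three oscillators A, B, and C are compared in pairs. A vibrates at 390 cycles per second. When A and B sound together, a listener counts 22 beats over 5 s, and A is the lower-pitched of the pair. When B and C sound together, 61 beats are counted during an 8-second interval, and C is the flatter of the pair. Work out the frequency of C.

A–B: Beat frequency = 22/5 = 4.4 Hz.
B is above A, so f_B = 390 + 4.4 = 394.4 Hz.
B–C: Beat frequency = 61/8 = 7.625 Hz.
C is below B, so f_C = 394.4 − 7.625 = 386.775 Hz.

386.775 Hz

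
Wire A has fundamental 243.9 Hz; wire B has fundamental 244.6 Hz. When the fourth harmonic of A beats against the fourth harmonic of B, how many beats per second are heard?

Fourth harmonic of the first: 4·243.9 = 975.6 Hz.
Fourth harmonic of the second: 4·244.6 = 978.4 Hz.
f_beat = |975.6 − 978.4| = 2.8 Hz.

2.8 Hz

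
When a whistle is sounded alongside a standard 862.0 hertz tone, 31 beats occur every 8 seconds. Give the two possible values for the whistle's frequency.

Beat frequency = 31/8 = 3.875 Hz.
|f − 862.0| = 3.875, so f = 862.0 ± 3.875.

858.125 Hz or 865.875 Hz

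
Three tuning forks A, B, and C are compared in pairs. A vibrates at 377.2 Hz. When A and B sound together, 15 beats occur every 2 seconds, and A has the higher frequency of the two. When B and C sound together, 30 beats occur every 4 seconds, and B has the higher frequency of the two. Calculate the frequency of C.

362.2 Hz

A–B: Beat frequency = 15/2 = 7.5 Hz.
B is below A, so f_B = 377.2 − 7.5 = 369.7 Hz.
B–C: Beat frequency = 30/4 = 7.5 Hz.
C is below B, so f_C = 369.7 − 7.5 = 362.2 Hz.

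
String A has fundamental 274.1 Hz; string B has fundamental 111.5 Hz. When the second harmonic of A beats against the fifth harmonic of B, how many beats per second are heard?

Second harmonic of the first: 2·274.1 = 548.2 Hz.
Fifth harmonic of the second: 5·111.5 = 557.5 Hz.
f_beat = |548.2 − 557.5| = 9.3 Hz.

9.3 Hz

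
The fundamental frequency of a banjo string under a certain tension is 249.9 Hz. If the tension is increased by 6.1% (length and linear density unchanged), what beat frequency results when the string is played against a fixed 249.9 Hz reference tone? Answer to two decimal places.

For a string, f ∝ √T, so the new frequency is 249.9·√1.061 = 257.4091 Hz.
f_beat = |257.4091 − 249.9| = 7.51 Hz.

7.51 Hz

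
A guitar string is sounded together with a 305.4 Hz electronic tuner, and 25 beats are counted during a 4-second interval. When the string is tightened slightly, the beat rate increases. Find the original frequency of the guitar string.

Beat frequency = 25/4 = 6.25 Hz.
|f − 305.4| = 6.25, so the guitar string was at either 299.15 Hz or 311.65 Hz.
Increasing tension raises a string's frequency; the adjustment raises the guitar string's frequency.
The beat rate rose, so the adjustment moved the guitar string further from 305.4 Hz — it was already above the reference.

311.65 Hz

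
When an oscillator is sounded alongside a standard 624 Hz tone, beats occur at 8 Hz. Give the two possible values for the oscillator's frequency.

|f − 624| = 8, so f = 624 ± 8.

616 Hz or 632 Hz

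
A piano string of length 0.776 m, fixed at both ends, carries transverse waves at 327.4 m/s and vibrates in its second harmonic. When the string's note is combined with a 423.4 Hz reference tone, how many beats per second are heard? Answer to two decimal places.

For a string fixed at both ends, f_n = n·v/(2L) = 2·327.4/(2·0.776) = 421.9072 Hz.
f_beat = |421.9072 − 423.4| = 1.49 Hz.

1.49 Hz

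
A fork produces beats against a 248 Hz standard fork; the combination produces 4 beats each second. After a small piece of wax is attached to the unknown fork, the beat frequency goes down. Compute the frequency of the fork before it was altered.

252 Hz

|f − 248| = 4, so the fork was at either 244 Hz or 252 Hz.
Loading a fork with wax lowers its frequency; the adjustment lowers the fork's frequency.
The beat rate fell, so the adjustment moved the fork toward 248 Hz — it must have started above the reference.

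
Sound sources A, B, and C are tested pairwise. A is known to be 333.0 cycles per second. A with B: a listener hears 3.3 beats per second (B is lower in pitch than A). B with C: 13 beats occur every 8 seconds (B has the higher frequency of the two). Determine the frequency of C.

B is below A, so f_B = 333.0 − 3.3 = 329.7 Hz.
B–C: Beat frequency = 13/8 = 1.625 Hz.
C is below B, so f_C = 329.7 − 1.625 = 328.075 Hz.

328.075 Hz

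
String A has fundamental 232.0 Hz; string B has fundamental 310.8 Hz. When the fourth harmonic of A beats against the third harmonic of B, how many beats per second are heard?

4.4 Hz

Fourth harmonic of the first: 4·232.0 = 928.0 Hz.
Third harmonic of the second: 3·310.8 = 932.4 Hz.
f_beat = |928.0 − 932.4| = 4.4 Hz.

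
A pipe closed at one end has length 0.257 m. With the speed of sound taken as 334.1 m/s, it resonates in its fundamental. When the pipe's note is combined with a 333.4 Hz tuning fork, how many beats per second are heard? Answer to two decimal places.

Closed pipe (odd harmonics): f_n = n·v/(4L) = 1·334.1/(4·0.257) = 325.0000 Hz.
f_beat = |325.0000 − 333.4| = 8.40 Hz.

8.40 Hz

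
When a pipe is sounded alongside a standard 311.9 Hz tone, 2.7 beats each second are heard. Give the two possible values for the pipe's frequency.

|f − 311.9| = 2.7, so f = 311.9 ± 2.7.

309.2 Hz or 314.6 Hz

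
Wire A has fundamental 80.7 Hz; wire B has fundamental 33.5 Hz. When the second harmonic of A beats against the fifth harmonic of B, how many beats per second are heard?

Second harmonic of the first: 2·80.7 = 161.4 Hz.
Fifth harmonic of the second: 5·33.5 = 167.5 Hz.
f_beat = |161.4 − 167.5| = 6.1 Hz.

6.1 Hz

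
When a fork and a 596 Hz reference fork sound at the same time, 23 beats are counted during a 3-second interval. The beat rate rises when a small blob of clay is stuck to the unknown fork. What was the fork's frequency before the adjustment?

Beat frequency = 23/3 = 7.6667 Hz.
|f − 596| = 7.6667, so the fork was at either 588.3333 Hz or 603.6667 Hz.
Adding mass to a fork lowers its frequency; the adjustment lowers the fork's frequency.
The beat rate rose, so the adjustment moved the fork further from 596 Hz — it was already below the reference.

588.3333 Hz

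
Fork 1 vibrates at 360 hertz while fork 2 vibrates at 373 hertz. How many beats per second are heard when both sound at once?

13 Hz

Beats arise from superposition of two nearby frequencies; the beat rate is |f₁ − f₂|.
|360 − 373| = 13 Hz.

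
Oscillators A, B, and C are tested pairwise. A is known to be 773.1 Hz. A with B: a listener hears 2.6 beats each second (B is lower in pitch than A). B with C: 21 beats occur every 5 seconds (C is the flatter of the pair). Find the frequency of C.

766.3 Hz

B is below A, so f_B = 773.1 − 2.6 = 770.5 Hz.
B–C: Beat frequency = 21/5 = 4.2 Hz.
C is below B, so f_C = 770.5 − 4.2 = 766.3 Hz.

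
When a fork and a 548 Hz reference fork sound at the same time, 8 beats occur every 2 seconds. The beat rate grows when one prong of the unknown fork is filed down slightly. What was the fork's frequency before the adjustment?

552 Hz

Beat frequency = 8/2 = 4 Hz.
|f − 548| = 4, so the fork was at either 544 Hz or 552 Hz.
Filing a prong removes mass and raises the fork's frequency; the adjustment raises the fork's frequency.
The beat rate rose, so the adjustment moved the fork further from 548 Hz — it was already above the reference.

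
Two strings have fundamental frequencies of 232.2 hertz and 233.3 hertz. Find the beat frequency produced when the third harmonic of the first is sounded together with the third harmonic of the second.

Third harmonic of the first: 3·232.2 = 696.6 Hz.
Third harmonic of the second: 3·233.3 = 699.9 Hz.
f_beat = |696.6 − 699.9| = 3.3 Hz.

3.3 Hz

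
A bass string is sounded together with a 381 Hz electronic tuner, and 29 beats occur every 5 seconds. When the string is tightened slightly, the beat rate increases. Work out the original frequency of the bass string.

Beat frequency = 29/5 = 5.8 Hz.
|f − 381| = 5.8, so the bass string was at either 375.2 Hz or 386.8 Hz.
Increasing tension raises a string's frequency; the adjustment raises the bass string's frequency.
The beat rate rose, so the adjustment moved the bass string further from 381 Hz — it was already above the reference.

386.8 Hz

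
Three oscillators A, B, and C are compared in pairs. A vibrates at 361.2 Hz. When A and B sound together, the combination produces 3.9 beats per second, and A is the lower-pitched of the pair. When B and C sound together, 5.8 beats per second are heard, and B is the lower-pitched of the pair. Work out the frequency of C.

370.9 Hz

B is above A, so f_B = 361.2 + 3.9 = 365.1 Hz.
C is above B, so f_C = 365.1 + 5.8 = 370.9 Hz.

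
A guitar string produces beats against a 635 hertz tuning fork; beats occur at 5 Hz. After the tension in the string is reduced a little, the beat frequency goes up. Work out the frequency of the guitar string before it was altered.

|f − 635| = 5, so the guitar string was at either 630 Hz or 640 Hz.
Lower tension means lower frequency; the adjustment lowers the guitar string's frequency.
The beat rate rose, so the adjustment moved the guitar string further from 635 Hz — it was already below the reference.

630 Hz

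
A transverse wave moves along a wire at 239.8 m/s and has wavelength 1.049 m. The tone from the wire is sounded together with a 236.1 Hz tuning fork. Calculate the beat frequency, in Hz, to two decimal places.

7.50 Hz

Source frequency f = v/λ = 239.8/1.049 = 228.5987 Hz.
f_beat = |228.5987 − 236.1| = 7.50 Hz.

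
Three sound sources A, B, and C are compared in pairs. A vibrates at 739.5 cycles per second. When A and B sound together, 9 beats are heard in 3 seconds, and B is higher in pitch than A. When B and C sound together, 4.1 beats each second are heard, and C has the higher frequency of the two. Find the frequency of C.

746.6 Hz

A–B: Beat frequency = 9/3 = 3 Hz.
B is above A, so f_B = 739.5 + 3 = 742.5 Hz.
C is above B, so f_C = 742.5 + 4.1 = 746.6 Hz.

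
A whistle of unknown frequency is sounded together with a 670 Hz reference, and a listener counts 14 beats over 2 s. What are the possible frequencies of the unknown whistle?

663 Hz or 677 Hz

Beat frequency = 14/2 = 7 Hz.
|f − 670| = 7, so f = 670 ± 7.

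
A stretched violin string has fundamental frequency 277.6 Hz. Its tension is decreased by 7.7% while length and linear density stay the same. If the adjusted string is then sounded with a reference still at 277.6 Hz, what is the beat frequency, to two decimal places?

10.90 Hz

For a string, f ∝ √T, so the new frequency is 277.6·√0.923 = 266.6983 Hz.
f_beat = |266.6983 − 277.6| = 10.90 Hz.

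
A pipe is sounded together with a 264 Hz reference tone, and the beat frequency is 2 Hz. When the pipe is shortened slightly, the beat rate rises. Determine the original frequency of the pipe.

266 Hz

|f − 264| = 2, so the pipe was at either 262 Hz or 266 Hz.
A shorter pipe has a higher fundamental; the adjustment raises the pipe's frequency.
The beat rate rose, so the adjustment moved the pipe further from 264 Hz — it was already above the reference.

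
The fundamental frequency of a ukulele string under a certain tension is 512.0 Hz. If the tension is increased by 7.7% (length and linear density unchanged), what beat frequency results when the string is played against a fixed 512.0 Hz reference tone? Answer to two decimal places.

19.35 Hz

For a string, f ∝ √T, so the new frequency is 512.0·√1.077 = 531.3465 Hz.
f_beat = |531.3465 − 512.0| = 19.35 Hz.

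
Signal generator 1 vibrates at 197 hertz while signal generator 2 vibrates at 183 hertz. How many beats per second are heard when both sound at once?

Beats arise from superposition of two nearby frequencies; the beat rate is |f₁ − f₂|.
|197 − 183| = 14 Hz.

14 Hz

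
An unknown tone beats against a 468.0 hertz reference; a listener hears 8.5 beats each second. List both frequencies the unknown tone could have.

459.5 Hz or 476.5 Hz

|f − 468.0| = 8.5, so f = 468.0 ± 8.5.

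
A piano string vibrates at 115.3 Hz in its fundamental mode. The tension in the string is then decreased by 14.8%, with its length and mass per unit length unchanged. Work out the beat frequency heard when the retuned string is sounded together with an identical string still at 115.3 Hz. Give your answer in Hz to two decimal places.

8.87 Hz

For a string, f ∝ √T, so the new frequency is 115.3·√0.852 = 106.4263 Hz.
f_beat = |106.4263 − 115.3| = 8.87 Hz.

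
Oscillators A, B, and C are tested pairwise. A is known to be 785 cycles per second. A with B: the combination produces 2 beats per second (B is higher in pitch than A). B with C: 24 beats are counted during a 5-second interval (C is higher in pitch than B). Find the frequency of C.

791.8 Hz

B is above A, so f_B = 785 + 2 = 787 Hz.
B–C: Beat frequency = 24/5 = 4.8 Hz.
C is above B, so f_C = 787 + 4.8 = 791.8 Hz.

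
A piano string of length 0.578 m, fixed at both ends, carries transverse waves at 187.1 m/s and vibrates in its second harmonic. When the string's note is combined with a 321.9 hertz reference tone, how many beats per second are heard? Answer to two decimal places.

1.80 Hz

For a string fixed at both ends, f_n = n·v/(2L) = 2·187.1/(2·0.578) = 323.7024 Hz.
f_beat = |323.7024 − 321.9| = 1.80 Hz.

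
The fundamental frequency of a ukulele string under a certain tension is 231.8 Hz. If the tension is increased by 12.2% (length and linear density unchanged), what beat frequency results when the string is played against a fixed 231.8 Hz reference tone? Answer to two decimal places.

13.73 Hz

For a string, f ∝ √T, so the new frequency is 231.8·√1.122 = 245.5330 Hz.
f_beat = |245.5330 − 231.8| = 13.73 Hz.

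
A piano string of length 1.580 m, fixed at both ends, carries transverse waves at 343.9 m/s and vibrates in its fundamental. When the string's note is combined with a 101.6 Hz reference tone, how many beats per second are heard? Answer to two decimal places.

For a string fixed at both ends, f_n = n·v/(2L) = 1·343.9/(2·1.580) = 108.8291 Hz.
f_beat = |108.8291 − 101.6| = 7.23 Hz.

7.23 Hz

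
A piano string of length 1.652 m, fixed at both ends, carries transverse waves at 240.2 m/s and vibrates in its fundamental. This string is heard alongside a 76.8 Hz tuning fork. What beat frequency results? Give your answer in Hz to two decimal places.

For a string fixed at both ends, f_n = n·v/(2L) = 1·240.2/(2·1.652) = 72.6998 Hz.
f_beat = |72.6998 − 76.8| = 4.10 Hz.

4.10 Hz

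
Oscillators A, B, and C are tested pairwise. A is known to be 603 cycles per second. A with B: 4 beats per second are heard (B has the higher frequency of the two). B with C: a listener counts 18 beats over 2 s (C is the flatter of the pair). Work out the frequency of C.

598 Hz

B is above A, so f_B = 603 + 4 = 607 Hz.
B–C: Beat frequency = 18/2 = 9 Hz.
C is below B, so f_C = 607 − 9 = 598 Hz.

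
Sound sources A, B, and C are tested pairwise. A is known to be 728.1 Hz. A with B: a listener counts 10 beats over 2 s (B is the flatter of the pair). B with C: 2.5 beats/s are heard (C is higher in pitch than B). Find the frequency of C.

A–B: Beat frequency = 10/2 = 5 Hz.
B is below A, so f_B = 728.1 − 5 = 723.1 Hz.
C is above B, so f_C = 723.1 + 2.5 = 725.6 Hz.

725.6 Hz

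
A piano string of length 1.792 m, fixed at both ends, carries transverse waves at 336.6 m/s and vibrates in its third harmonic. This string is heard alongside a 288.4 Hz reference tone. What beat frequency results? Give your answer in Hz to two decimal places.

For a string fixed at both ends, f_n = n·v/(2L) = 3·336.6/(2·1.792) = 281.7522 Hz.
f_beat = |281.7522 − 288.4| = 6.65 Hz.

6.65 Hz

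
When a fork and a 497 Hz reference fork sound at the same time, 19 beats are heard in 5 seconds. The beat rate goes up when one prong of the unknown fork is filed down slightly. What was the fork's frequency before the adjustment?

500.8 Hz

Beat frequency = 19/5 = 3.8 Hz.
|f − 497| = 3.8, so the fork was at either 493.2 Hz or 500.8 Hz.
Filing a prong removes mass and raises the fork's frequency; the adjustment raises the fork's frequency.
The beat rate rose, so the adjustment moved the fork further from 497 Hz — it was already above the reference.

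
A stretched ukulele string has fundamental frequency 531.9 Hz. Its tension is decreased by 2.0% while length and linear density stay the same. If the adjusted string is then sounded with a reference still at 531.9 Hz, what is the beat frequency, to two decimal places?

For a string, f ∝ √T, so the new frequency is 531.9·√0.980 = 526.5541 Hz.
f_beat = |526.5541 − 531.9| = 5.35 Hz.

5.35 Hz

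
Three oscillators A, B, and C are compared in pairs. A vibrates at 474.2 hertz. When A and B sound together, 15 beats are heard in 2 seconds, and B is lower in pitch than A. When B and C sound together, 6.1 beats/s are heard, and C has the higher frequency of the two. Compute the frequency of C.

A–B: Beat frequency = 15/2 = 7.5 Hz.
B is below A, so f_B = 474.2 − 7.5 = 466.7 Hz.
C is above B, so f_C = 466.7 + 6.1 = 472.8 Hz.

472.8 Hz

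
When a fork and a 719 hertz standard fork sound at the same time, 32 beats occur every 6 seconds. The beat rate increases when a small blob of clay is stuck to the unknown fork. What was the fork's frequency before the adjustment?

Beat frequency = 32/6 = 5.3333 Hz.
|f − 719| = 5.3333, so the fork was at either 713.6667 Hz or 724.3333 Hz.
Adding mass to a fork lowers its frequency; the adjustment lowers the fork's frequency.
The beat rate rose, so the adjustment moved the fork further from 719 Hz — it was already below the reference.

713.6667 Hz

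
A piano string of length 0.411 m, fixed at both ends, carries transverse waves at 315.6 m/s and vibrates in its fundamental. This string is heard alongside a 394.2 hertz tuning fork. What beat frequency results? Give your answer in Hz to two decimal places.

10.26 Hz

For a string fixed at both ends, f_n = n·v/(2L) = 1·315.6/(2·0.411) = 383.9416 Hz.
f_beat = |383.9416 − 394.2| = 10.26 Hz.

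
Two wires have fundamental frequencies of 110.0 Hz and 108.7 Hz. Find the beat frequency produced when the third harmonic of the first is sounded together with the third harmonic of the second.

Third harmonic of the first: 3·110.0 = 330.0 Hz.
Third harmonic of the second: 3·108.7 = 326.1 Hz.
f_beat = |330.0 − 326.1| = 3.9 Hz.

3.9 Hz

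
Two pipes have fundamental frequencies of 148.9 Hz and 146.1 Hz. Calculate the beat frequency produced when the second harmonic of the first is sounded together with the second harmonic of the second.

5.6 Hz

Second harmonic of the first: 2·148.9 = 297.8 Hz.
Second harmonic of the second: 2·146.1 = 292.2 Hz.
f_beat = |297.8 − 292.2| = 5.6 Hz.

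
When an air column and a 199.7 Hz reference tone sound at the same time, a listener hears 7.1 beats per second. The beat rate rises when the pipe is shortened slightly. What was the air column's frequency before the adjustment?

|f − 199.7| = 7.1, so the air column was at either 192.6 Hz or 206.8 Hz.
A shorter pipe has a higher fundamental; the adjustment raises the air column's frequency.
The beat rate rose, so the adjustment moved the air column further from 199.7 Hz — it was already above the reference.

206.8 Hz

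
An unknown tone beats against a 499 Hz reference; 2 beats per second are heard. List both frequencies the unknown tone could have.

|f − 499| = 2, so f = 499 ± 2.

497 Hz or 501 Hz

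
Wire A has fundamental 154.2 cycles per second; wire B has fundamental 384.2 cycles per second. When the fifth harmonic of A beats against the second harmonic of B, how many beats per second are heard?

2.6 Hz

Fifth harmonic of the first: 5·154.2 = 771.0 Hz.
Second harmonic of the second: 2·384.2 = 768.4 Hz.
f_beat = |771.0 − 768.4| = 2.6 Hz.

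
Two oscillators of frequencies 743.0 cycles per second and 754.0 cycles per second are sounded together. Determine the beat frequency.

f_beat = |f₁ − f₂|.
|743.0 − 754.0| = 11 Hz.

11 Hz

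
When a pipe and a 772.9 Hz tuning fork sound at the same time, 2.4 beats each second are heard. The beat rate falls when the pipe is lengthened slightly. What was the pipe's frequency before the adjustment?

|f − 772.9| = 2.4, so the pipe was at either 770.5 Hz or 775.3 Hz.
A longer pipe has a lower fundamental; the adjustment lowers the pipe's frequency.
The beat rate fell, so the adjustment moved the pipe toward 772.9 Hz — it must have started above the reference.

775.3 Hz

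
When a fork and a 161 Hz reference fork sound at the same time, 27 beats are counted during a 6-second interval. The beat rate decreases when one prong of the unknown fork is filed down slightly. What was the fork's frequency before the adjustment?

156.5 Hz

Beat frequency = 27/6 = 4.5 Hz.
|f − 161| = 4.5, so the fork was at either 156.5 Hz or 165.5 Hz.
Filing a prong removes mass and raises the fork's frequency; the adjustment raises the fork's frequency.
The beat rate fell, so the adjustment moved the fork toward 161 Hz — it must have started below the reference.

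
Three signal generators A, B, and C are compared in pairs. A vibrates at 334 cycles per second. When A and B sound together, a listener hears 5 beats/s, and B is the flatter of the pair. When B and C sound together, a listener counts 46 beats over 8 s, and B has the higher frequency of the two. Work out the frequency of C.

B is below A, so f_B = 334 − 5 = 329 Hz.
B–C: Beat frequency = 46/8 = 5.75 Hz.
C is below B, so f_C = 329 − 5.75 = 323.25 Hz.

323.25 Hz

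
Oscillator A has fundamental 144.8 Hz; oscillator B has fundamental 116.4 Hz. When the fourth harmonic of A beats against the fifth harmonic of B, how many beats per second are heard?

2.8 Hz

Fourth harmonic of the first: 4·144.8 = 579.2 Hz.
Fifth harmonic of the second: 5·116.4 = 582.0 Hz.
f_beat = |579.2 − 582.0| = 2.8 Hz.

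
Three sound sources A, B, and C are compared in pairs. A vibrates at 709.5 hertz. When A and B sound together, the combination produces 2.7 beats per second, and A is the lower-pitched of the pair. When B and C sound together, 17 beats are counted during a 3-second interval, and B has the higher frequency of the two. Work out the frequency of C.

706.5333 Hz

B is above A, so f_B = 709.5 + 2.7 = 712.2 Hz.
B–C: Beat frequency = 17/3 = 5.6667 Hz.
C is below B, so f_C = 712.2 − 5.6667 = 706.5333 Hz.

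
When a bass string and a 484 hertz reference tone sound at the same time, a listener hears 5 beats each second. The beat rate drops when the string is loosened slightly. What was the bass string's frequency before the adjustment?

489 Hz

|f − 484| = 5, so the bass string was at either 479 Hz or 489 Hz.
Reducing tension lowers a string's frequency; the adjustment lowers the bass string's frequency.
The beat rate fell, so the adjustment moved the bass string toward 484 Hz — it must have started above the reference.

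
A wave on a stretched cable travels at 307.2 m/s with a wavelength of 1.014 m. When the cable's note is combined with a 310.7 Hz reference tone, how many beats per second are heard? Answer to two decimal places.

7.74 Hz

Source frequency f = v/λ = 307.2/1.014 = 302.9586 Hz.
f_beat = |302.9586 − 310.7| = 7.74 Hz.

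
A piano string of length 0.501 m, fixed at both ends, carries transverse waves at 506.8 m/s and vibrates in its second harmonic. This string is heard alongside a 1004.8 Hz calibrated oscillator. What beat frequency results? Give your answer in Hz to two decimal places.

6.78 Hz

For a string fixed at both ends, f_n = n·v/(2L) = 2·506.8/(2·0.501) = 1011.5768 Hz.
f_beat = |1011.5768 − 1004.8| = 6.78 Hz.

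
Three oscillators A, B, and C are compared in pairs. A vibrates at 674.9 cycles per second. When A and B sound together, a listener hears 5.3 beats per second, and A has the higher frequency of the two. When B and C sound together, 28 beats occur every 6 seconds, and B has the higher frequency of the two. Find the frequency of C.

B is below A, so f_B = 674.9 − 5.3 = 669.6 Hz.
B–C: Beat frequency = 28/6 = 4.6667 Hz.
C is below B, so f_C = 669.6 − 4.6667 = 664.9333 Hz.

664.9333 Hz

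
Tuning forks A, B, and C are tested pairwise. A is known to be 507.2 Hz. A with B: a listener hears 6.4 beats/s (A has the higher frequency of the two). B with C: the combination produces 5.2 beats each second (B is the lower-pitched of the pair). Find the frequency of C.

B is below A, so f_B = 507.2 − 6.4 = 500.8 Hz.
C is above B, so f_C = 500.8 + 5.2 = 506 Hz.

506 Hz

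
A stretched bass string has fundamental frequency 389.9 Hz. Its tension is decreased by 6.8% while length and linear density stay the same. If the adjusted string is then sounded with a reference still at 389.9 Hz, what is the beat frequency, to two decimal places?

13.49 Hz

For a string, f ∝ √T, so the new frequency is 389.9·√0.932 = 376.4100 Hz.
f_beat = |376.4100 − 389.9| = 13.49 Hz.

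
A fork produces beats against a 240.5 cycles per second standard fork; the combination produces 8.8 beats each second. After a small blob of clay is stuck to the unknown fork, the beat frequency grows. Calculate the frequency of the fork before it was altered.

231.7 Hz

|f − 240.5| = 8.8, so the fork was at either 231.7 Hz or 249.3 Hz.
Adding mass to a fork lowers its frequency; the adjustment lowers the fork's frequency.
The beat rate rose, so the adjustment moved the fork further from 240.5 Hz — it was already below the reference.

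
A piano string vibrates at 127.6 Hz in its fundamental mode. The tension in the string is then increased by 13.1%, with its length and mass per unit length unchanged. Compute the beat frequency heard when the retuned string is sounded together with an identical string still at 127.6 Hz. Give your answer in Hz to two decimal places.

For a string, f ∝ √T, so the new frequency is 127.6·√1.131 = 135.7007 Hz.
f_beat = |135.7007 − 127.6| = 8.10 Hz.

8.10 Hz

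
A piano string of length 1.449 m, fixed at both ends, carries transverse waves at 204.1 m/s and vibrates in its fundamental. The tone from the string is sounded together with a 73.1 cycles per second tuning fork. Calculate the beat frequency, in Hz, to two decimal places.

2.67 Hz

For a string fixed at both ends, f_n = n·v/(2L) = 1·204.1/(2·1.449) = 70.4279 Hz.
f_beat = |70.4279 − 73.1| = 2.67 Hz.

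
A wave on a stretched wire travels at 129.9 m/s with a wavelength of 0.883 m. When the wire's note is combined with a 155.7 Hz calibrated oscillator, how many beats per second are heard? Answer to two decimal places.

Source frequency f = v/λ = 129.9/0.883 = 147.1121 Hz.
f_beat = |147.1121 − 155.7| = 8.59 Hz.

8.59 Hz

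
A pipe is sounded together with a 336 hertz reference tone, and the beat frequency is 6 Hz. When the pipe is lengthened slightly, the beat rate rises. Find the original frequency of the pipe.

330 Hz

|f − 336| = 6, so the pipe was at either 330 Hz or 342 Hz.
A longer pipe has a lower fundamental; the adjustment lowers the pipe's frequency.
The beat rate rose, so the adjustment moved the pipe further from 336 Hz — it was already below the reference.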